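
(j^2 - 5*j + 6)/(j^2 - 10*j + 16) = (j - 3)/(j - 8)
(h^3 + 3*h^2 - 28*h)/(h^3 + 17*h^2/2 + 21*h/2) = 2*(h - 4)/(2*h + 3)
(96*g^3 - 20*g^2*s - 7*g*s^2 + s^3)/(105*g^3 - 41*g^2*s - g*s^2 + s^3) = (-32*g^2 - 4*g*s + s^2)/(-35*g^2 + 2*g*s + s^2)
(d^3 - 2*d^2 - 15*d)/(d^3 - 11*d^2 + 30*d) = (d + 3)/(d - 6)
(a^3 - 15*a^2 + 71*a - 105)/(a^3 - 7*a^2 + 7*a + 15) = (a - 7)/(a + 1)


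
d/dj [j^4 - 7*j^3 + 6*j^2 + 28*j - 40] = 4*j^3 - 21*j^2 + 12*j + 28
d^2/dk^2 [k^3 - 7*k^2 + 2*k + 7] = 6*k - 14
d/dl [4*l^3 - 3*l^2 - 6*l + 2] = 12*l^2 - 6*l - 6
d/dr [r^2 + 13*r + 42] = 2*r + 13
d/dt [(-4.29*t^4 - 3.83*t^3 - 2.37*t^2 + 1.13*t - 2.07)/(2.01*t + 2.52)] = (-25.8687*t^4 - 58.6398*t^3 - 33.7185*t^2 - 11.9448*t + 7.0083)/(4.0401*t^2 + 10.1304*t + 6.3504)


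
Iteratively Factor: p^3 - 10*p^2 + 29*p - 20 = (p - 5)*(p^2 - 5*p + 4) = (p - 5)*(p - 1)*(p - 4)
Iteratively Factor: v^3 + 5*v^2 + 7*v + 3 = (v + 3)*(v^2 + 2*v + 1) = (v + 1)*(v + 3)*(v + 1)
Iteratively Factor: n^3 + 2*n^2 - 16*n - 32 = (n + 2)*(n^2 - 16) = (n - 4)*(n + 2)*(n + 4)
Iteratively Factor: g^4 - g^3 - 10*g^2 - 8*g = (g + 1)*(g^3 - 2*g^2 - 8*g) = g*(g + 1)*(g^2 - 2*g - 8) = g*(g + 1)*(g + 2)*(g - 4)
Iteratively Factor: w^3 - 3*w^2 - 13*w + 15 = (w + 3)*(w^2 - 6*w + 5) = (w - 5)*(w + 3)*(w - 1)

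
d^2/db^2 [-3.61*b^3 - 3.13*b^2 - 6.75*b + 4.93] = -21.66*b - 6.26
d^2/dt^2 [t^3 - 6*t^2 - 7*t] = 6*t - 12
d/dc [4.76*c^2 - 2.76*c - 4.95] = 9.52*c - 2.76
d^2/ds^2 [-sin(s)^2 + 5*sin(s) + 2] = -5*sin(s) - 2*cos(2*s)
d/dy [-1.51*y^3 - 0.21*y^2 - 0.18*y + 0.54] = -4.53*y^2 - 0.42*y - 0.18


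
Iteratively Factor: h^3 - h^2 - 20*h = (h - 5)*(h^2 + 4*h) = h*(h - 5)*(h + 4)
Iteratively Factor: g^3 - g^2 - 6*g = (g + 2)*(g^2 - 3*g) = (g - 3)*(g + 2)*(g)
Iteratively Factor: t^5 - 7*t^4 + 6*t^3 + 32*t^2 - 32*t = (t + 2)*(t^4 - 9*t^3 + 24*t^2 - 16*t) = t*(t + 2)*(t^3 - 9*t^2 + 24*t - 16) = t*(t - 4)*(t + 2)*(t^2 - 5*t + 4) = t*(t - 4)*(t - 1)*(t + 2)*(t - 4)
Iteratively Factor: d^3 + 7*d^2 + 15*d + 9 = (d + 1)*(d^2 + 6*d + 9) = (d + 1)*(d + 3)*(d + 3)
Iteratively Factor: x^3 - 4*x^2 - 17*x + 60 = (x - 3)*(x^2 - x - 20) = (x - 3)*(x + 4)*(x - 5)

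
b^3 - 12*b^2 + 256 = (b - 8)^2*(b + 4)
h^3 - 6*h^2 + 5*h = h*(h - 5)*(h - 1)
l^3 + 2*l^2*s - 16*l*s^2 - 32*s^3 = (l - 4*s)*(l + 2*s)*(l + 4*s)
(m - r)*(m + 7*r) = m^2 + 6*m*r - 7*r^2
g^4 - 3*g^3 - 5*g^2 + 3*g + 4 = (g - 4)*(g - 1)*(g + 1)^2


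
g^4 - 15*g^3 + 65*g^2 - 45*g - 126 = (g - 7)*(g - 6)*(g - 3)*(g + 1)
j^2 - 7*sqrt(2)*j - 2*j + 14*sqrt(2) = (j - 2)*(j - 7*sqrt(2))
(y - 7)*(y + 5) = y^2 - 2*y - 35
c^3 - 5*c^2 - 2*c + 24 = (c - 4)*(c - 3)*(c + 2)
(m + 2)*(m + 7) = m^2 + 9*m + 14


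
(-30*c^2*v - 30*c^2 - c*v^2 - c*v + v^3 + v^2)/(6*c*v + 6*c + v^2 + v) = (-30*c^2 - c*v + v^2)/(6*c + v)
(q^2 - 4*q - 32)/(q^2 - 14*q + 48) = (q + 4)/(q - 6)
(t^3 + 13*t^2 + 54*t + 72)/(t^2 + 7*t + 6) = (t^2 + 7*t + 12)/(t + 1)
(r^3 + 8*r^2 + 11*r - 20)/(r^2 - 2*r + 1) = (r^2 + 9*r + 20)/(r - 1)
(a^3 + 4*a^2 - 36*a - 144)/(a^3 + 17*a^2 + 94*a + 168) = (a - 6)/(a + 7)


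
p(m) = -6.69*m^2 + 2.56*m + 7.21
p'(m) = 2.56 - 13.38*m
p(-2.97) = -59.41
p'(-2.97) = 42.30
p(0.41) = 7.14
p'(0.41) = -2.93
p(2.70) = -34.65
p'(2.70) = -33.57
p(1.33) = -1.22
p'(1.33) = -15.24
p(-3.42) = -79.79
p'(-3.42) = 48.32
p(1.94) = -13.00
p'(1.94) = -23.40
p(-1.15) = -4.58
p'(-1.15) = 17.95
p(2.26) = -21.17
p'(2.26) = -27.68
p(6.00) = -218.27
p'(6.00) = -77.72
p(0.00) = 7.21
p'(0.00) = 2.56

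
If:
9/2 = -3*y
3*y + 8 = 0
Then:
No Solution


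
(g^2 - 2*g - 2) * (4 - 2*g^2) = -2*g^4 + 4*g^3 + 8*g^2 - 8*g - 8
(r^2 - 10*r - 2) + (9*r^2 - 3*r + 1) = 10*r^2 - 13*r - 1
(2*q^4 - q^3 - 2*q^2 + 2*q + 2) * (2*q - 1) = 4*q^5 - 4*q^4 - 3*q^3 + 6*q^2 + 2*q - 2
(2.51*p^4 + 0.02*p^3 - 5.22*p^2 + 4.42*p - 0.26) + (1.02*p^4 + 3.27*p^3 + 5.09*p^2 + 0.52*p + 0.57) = 3.53*p^4 + 3.29*p^3 - 0.13*p^2 + 4.94*p + 0.31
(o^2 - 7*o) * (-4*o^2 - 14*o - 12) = -4*o^4 + 14*o^3 + 86*o^2 + 84*o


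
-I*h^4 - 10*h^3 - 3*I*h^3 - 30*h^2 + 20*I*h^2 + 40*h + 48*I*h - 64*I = (h + 4)*(h - 8*I)*(h - 2*I)*(-I*h + I)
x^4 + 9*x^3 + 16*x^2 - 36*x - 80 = (x - 2)*(x + 2)*(x + 4)*(x + 5)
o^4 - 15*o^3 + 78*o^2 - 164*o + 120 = (o - 6)*(o - 5)*(o - 2)^2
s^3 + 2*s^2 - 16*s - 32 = (s - 4)*(s + 2)*(s + 4)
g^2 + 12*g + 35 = (g + 5)*(g + 7)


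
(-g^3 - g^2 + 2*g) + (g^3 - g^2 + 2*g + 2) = -2*g^2 + 4*g + 2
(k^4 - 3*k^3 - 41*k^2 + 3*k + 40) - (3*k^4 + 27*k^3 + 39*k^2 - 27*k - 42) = -2*k^4 - 30*k^3 - 80*k^2 + 30*k + 82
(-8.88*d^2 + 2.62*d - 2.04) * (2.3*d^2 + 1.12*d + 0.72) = -20.424*d^4 - 3.9196*d^3 - 8.1512*d^2 - 0.3984*d - 1.4688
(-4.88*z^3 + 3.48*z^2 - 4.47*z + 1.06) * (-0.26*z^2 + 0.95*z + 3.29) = 1.2688*z^5 - 5.5408*z^4 - 11.587*z^3 + 6.9271*z^2 - 13.6993*z + 3.4874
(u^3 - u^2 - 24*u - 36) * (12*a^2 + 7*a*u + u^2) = 12*a^2*u^3 - 12*a^2*u^2 - 288*a^2*u - 432*a^2 + 7*a*u^4 - 7*a*u^3 - 168*a*u^2 - 252*a*u + u^5 - u^4 - 24*u^3 - 36*u^2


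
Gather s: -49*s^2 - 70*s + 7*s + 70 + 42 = -49*s^2 - 63*s + 112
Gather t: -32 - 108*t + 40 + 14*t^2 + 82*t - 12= 14*t^2 - 26*t - 4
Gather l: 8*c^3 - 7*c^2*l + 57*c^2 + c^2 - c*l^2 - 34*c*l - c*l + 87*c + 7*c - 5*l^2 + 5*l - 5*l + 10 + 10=8*c^3 + 58*c^2 + 94*c + l^2*(-c - 5) + l*(-7*c^2 - 35*c) + 20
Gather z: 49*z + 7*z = 56*z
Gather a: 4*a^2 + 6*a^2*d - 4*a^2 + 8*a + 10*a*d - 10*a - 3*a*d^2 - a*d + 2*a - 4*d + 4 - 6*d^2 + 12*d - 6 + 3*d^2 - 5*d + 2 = 6*a^2*d + a*(-3*d^2 + 9*d) - 3*d^2 + 3*d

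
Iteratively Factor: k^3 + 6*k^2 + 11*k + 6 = (k + 1)*(k^2 + 5*k + 6) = (k + 1)*(k + 3)*(k + 2)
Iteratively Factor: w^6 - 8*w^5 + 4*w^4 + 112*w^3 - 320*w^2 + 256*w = (w - 2)*(w^5 - 6*w^4 - 8*w^3 + 96*w^2 - 128*w) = (w - 2)^2*(w^4 - 4*w^3 - 16*w^2 + 64*w) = (w - 2)^2*(w + 4)*(w^3 - 8*w^2 + 16*w) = (w - 4)*(w - 2)^2*(w + 4)*(w^2 - 4*w) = w*(w - 4)*(w - 2)^2*(w + 4)*(w - 4)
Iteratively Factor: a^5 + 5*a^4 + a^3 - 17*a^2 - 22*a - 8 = (a + 1)*(a^4 + 4*a^3 - 3*a^2 - 14*a - 8) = (a + 1)*(a + 4)*(a^3 - 3*a - 2) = (a + 1)^2*(a + 4)*(a^2 - a - 2) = (a - 2)*(a + 1)^2*(a + 4)*(a + 1)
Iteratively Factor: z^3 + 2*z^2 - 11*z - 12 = (z - 3)*(z^2 + 5*z + 4) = (z - 3)*(z + 1)*(z + 4)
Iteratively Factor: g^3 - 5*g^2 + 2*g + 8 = (g + 1)*(g^2 - 6*g + 8) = (g - 2)*(g + 1)*(g - 4)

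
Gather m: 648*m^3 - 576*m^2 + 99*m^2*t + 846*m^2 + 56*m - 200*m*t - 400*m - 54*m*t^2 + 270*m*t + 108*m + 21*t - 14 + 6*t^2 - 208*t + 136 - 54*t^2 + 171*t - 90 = 648*m^3 + m^2*(99*t + 270) + m*(-54*t^2 + 70*t - 236) - 48*t^2 - 16*t + 32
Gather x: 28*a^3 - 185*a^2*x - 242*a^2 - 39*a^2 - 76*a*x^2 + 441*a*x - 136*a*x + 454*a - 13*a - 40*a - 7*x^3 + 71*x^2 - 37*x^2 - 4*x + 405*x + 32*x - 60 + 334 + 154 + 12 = 28*a^3 - 281*a^2 + 401*a - 7*x^3 + x^2*(34 - 76*a) + x*(-185*a^2 + 305*a + 433) + 440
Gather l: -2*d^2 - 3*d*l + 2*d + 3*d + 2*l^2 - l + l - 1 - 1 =-2*d^2 - 3*d*l + 5*d + 2*l^2 - 2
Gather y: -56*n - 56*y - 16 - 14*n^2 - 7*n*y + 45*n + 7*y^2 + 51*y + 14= -14*n^2 - 11*n + 7*y^2 + y*(-7*n - 5) - 2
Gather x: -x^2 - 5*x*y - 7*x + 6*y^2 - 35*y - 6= -x^2 + x*(-5*y - 7) + 6*y^2 - 35*y - 6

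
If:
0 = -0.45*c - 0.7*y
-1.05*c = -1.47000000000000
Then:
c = 1.40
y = -0.90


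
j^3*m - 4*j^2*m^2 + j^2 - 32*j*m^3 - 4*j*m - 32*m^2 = (j - 8*m)*(j + 4*m)*(j*m + 1)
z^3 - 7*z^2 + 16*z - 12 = (z - 3)*(z - 2)^2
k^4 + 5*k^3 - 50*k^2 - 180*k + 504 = (k - 6)*(k - 2)*(k + 6)*(k + 7)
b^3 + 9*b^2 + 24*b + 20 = (b + 2)^2*(b + 5)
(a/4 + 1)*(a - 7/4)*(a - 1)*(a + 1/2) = a^4/4 + 7*a^3/16 - 69*a^2/32 + 19*a/32 + 7/8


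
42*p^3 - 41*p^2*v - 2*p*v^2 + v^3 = (-7*p + v)*(-p + v)*(6*p + v)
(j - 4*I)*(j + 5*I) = j^2 + I*j + 20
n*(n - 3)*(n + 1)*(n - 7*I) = n^4 - 2*n^3 - 7*I*n^3 - 3*n^2 + 14*I*n^2 + 21*I*n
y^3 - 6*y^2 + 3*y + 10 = (y - 5)*(y - 2)*(y + 1)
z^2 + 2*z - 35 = (z - 5)*(z + 7)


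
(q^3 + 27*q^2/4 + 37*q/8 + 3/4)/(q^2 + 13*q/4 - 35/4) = (8*q^3 + 54*q^2 + 37*q + 6)/(2*(4*q^2 + 13*q - 35))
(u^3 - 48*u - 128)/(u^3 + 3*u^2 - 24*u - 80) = (u - 8)/(u - 5)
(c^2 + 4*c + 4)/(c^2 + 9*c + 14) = (c + 2)/(c + 7)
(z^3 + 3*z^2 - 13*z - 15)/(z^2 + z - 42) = (z^3 + 3*z^2 - 13*z - 15)/(z^2 + z - 42)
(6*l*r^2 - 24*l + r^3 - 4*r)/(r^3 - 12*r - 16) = (6*l*r - 12*l + r^2 - 2*r)/(r^2 - 2*r - 8)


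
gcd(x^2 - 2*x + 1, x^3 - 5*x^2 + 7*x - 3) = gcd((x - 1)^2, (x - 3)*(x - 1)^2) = x^2 - 2*x + 1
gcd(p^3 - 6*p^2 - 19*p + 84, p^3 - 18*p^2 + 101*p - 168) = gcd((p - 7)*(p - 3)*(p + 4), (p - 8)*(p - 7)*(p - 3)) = p^2 - 10*p + 21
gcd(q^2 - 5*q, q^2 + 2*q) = q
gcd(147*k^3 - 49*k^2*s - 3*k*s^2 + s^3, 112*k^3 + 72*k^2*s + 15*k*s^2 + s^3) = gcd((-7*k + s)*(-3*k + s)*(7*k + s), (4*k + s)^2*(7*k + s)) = 7*k + s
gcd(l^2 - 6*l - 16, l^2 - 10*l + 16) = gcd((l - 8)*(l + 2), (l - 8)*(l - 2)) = l - 8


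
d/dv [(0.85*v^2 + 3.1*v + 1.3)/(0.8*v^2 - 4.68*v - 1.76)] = (-6.458*v^2 - 5.072*v + 0.627999999999999)/(0.64*v^4 - 7.488*v^3 + 19.0864*v^2 + 16.4736*v + 3.0976)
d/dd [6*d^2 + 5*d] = 12*d + 5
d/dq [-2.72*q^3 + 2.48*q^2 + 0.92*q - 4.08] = -8.16*q^2 + 4.96*q + 0.92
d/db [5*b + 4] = 5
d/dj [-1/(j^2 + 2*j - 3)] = 2*(j + 1)/(j^2 + 2*j - 3)^2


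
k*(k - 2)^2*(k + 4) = k^4 - 12*k^2 + 16*k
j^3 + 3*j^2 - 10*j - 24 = (j - 3)*(j + 2)*(j + 4)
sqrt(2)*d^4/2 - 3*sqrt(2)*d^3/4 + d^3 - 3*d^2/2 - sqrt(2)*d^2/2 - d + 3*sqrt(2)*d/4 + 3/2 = (d - 3/2)*(d - 1)*(d + sqrt(2))*(sqrt(2)*d/2 + sqrt(2)/2)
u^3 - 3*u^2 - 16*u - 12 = (u - 6)*(u + 1)*(u + 2)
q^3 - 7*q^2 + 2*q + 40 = (q - 5)*(q - 4)*(q + 2)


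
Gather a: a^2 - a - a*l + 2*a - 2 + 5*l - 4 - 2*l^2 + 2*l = a^2 + a*(1 - l) - 2*l^2 + 7*l - 6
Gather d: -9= -9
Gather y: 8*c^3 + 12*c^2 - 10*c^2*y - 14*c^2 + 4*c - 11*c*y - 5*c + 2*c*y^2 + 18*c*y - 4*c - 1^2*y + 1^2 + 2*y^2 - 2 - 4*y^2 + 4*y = 8*c^3 - 2*c^2 - 5*c + y^2*(2*c - 2) + y*(-10*c^2 + 7*c + 3) - 1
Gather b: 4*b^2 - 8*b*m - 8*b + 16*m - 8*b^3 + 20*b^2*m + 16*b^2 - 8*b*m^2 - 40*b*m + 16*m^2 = -8*b^3 + b^2*(20*m + 20) + b*(-8*m^2 - 48*m - 8) + 16*m^2 + 16*m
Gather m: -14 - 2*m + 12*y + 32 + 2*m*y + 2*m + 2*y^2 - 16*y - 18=2*m*y + 2*y^2 - 4*y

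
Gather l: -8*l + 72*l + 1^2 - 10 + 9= 64*l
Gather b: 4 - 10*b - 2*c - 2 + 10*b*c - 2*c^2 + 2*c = b*(10*c - 10) - 2*c^2 + 2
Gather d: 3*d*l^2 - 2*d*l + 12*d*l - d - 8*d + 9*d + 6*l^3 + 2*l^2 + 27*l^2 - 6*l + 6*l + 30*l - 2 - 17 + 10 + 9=d*(3*l^2 + 10*l) + 6*l^3 + 29*l^2 + 30*l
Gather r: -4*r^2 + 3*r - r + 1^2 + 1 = -4*r^2 + 2*r + 2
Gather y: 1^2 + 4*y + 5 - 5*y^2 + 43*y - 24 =-5*y^2 + 47*y - 18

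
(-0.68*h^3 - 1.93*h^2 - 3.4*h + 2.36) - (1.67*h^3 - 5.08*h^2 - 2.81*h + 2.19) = -2.35*h^3 + 3.15*h^2 - 0.59*h + 0.17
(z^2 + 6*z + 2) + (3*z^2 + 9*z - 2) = 4*z^2 + 15*z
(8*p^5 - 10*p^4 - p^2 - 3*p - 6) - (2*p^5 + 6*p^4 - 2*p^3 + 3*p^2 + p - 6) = 6*p^5 - 16*p^4 + 2*p^3 - 4*p^2 - 4*p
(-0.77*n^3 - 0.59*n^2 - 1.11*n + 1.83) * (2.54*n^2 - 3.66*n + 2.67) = -1.9558*n^5 + 1.3196*n^4 - 2.7159*n^3 + 7.1355*n^2 - 9.6615*n + 4.8861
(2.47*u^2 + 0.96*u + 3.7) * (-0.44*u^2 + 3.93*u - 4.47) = -1.0868*u^4 + 9.2847*u^3 - 8.8961*u^2 + 10.2498*u - 16.539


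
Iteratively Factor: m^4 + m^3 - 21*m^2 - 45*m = (m - 5)*(m^3 + 6*m^2 + 9*m) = (m - 5)*(m + 3)*(m^2 + 3*m) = m*(m - 5)*(m + 3)*(m + 3)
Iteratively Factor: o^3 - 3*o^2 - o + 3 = (o + 1)*(o^2 - 4*o + 3) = (o - 3)*(o + 1)*(o - 1)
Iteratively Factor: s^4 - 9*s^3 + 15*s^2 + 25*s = (s + 1)*(s^3 - 10*s^2 + 25*s) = (s - 5)*(s + 1)*(s^2 - 5*s) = s*(s - 5)*(s + 1)*(s - 5)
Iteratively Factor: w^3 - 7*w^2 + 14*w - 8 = (w - 4)*(w^2 - 3*w + 2) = (w - 4)*(w - 2)*(w - 1)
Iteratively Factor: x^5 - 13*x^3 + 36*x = (x - 3)*(x^4 + 3*x^3 - 4*x^2 - 12*x) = x*(x - 3)*(x^3 + 3*x^2 - 4*x - 12) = x*(x - 3)*(x + 3)*(x^2 - 4) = x*(x - 3)*(x + 2)*(x + 3)*(x - 2)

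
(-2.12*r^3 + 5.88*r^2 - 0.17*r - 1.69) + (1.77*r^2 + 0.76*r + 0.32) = -2.12*r^3 + 7.65*r^2 + 0.59*r - 1.37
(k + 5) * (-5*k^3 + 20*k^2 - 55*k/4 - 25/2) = -5*k^4 - 5*k^3 + 345*k^2/4 - 325*k/4 - 125/2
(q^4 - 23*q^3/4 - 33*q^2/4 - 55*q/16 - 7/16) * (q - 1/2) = q^5 - 25*q^4/4 - 43*q^3/8 + 11*q^2/16 + 41*q/32 + 7/32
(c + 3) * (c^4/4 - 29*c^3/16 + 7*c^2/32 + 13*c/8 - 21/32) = c^5/4 - 17*c^4/16 - 167*c^3/32 + 73*c^2/32 + 135*c/32 - 63/32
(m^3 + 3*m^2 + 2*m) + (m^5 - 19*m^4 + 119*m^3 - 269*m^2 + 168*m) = m^5 - 19*m^4 + 120*m^3 - 266*m^2 + 170*m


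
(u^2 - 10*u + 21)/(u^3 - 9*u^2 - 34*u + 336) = (u - 3)/(u^2 - 2*u - 48)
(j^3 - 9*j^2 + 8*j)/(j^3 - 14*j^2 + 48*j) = (j - 1)/(j - 6)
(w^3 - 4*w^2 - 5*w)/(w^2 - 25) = w*(w + 1)/(w + 5)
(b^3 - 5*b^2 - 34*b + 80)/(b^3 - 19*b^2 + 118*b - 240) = (b^2 + 3*b - 10)/(b^2 - 11*b + 30)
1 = 1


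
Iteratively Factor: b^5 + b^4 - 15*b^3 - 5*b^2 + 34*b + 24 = (b + 4)*(b^4 - 3*b^3 - 3*b^2 + 7*b + 6) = (b + 1)*(b + 4)*(b^3 - 4*b^2 + b + 6) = (b - 2)*(b + 1)*(b + 4)*(b^2 - 2*b - 3) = (b - 2)*(b + 1)^2*(b + 4)*(b - 3)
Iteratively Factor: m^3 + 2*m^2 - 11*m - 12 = (m - 3)*(m^2 + 5*m + 4) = (m - 3)*(m + 1)*(m + 4)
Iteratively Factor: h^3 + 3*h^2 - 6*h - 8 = (h + 1)*(h^2 + 2*h - 8) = (h - 2)*(h + 1)*(h + 4)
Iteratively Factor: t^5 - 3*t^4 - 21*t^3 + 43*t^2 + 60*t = (t - 5)*(t^4 + 2*t^3 - 11*t^2 - 12*t) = (t - 5)*(t - 3)*(t^3 + 5*t^2 + 4*t) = (t - 5)*(t - 3)*(t + 1)*(t^2 + 4*t) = t*(t - 5)*(t - 3)*(t + 1)*(t + 4)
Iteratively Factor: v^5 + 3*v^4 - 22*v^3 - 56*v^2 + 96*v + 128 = (v - 2)*(v^4 + 5*v^3 - 12*v^2 - 80*v - 64) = (v - 4)*(v - 2)*(v^3 + 9*v^2 + 24*v + 16) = (v - 4)*(v - 2)*(v + 4)*(v^2 + 5*v + 4) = (v - 4)*(v - 2)*(v + 1)*(v + 4)*(v + 4)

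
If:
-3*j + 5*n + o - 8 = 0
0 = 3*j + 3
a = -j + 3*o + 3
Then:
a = 3*o + 4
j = -1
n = 1 - o/5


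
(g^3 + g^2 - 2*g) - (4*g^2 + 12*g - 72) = g^3 - 3*g^2 - 14*g + 72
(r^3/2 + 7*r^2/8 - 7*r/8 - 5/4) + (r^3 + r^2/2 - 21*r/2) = 3*r^3/2 + 11*r^2/8 - 91*r/8 - 5/4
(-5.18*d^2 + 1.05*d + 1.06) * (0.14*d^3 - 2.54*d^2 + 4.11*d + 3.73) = -0.7252*d^5 + 13.3042*d^4 - 23.8084*d^3 - 17.6983*d^2 + 8.2731*d + 3.9538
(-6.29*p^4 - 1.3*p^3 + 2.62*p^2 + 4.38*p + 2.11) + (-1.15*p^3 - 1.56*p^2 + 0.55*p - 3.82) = -6.29*p^4 - 2.45*p^3 + 1.06*p^2 + 4.93*p - 1.71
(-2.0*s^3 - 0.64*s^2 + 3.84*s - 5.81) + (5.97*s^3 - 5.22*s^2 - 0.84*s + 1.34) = 3.97*s^3 - 5.86*s^2 + 3.0*s - 4.47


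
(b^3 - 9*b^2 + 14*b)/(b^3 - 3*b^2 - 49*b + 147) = b*(b - 2)/(b^2 + 4*b - 21)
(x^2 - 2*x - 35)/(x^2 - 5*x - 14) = (x + 5)/(x + 2)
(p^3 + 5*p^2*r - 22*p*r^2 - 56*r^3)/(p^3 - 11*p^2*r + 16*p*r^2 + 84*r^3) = (p^2 + 3*p*r - 28*r^2)/(p^2 - 13*p*r + 42*r^2)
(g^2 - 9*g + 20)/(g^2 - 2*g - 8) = (g - 5)/(g + 2)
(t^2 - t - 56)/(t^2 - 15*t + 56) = (t + 7)/(t - 7)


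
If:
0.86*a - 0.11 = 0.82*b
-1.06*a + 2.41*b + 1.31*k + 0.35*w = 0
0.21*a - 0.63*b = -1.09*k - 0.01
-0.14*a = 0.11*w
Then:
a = 0.28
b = 0.16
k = 0.03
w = -0.36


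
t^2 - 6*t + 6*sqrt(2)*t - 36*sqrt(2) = (t - 6)*(t + 6*sqrt(2))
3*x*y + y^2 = y*(3*x + y)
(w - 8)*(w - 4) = w^2 - 12*w + 32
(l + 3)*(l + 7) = l^2 + 10*l + 21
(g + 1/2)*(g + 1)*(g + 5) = g^3 + 13*g^2/2 + 8*g + 5/2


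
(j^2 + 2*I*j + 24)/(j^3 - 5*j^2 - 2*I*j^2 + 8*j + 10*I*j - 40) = (j + 6*I)/(j^2 + j*(-5 + 2*I) - 10*I)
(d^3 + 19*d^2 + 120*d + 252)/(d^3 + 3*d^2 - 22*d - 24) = (d^2 + 13*d + 42)/(d^2 - 3*d - 4)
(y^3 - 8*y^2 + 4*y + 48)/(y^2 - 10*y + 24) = y + 2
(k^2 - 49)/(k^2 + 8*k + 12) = (k^2 - 49)/(k^2 + 8*k + 12)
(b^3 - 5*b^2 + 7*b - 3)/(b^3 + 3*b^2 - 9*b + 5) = (b - 3)/(b + 5)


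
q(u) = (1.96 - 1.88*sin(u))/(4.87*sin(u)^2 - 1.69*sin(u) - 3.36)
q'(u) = (1.96 - 1.88*sin(u))*(-9.74*sin(u)*cos(u) + 1.69*cos(u))/(4.87*sin(u)^2 - 1.69*sin(u) - 3.36)^2 - 1.88*cos(u)/(4.87*sin(u)^2 - 1.69*sin(u) - 3.36)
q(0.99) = -0.28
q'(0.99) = 0.02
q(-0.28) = -0.98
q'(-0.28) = 2.36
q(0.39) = -0.38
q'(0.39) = 0.31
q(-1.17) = 1.59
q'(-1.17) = 2.52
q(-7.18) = 3.67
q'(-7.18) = 21.58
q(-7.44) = 1.62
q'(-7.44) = 2.72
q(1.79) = -0.34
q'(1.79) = 0.45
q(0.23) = -0.44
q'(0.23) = 0.46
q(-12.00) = -0.33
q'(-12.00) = 0.21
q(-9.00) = -1.49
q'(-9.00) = -5.15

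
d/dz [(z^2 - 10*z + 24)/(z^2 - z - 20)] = (9*z^2 - 88*z + 224)/(z^4 - 2*z^3 - 39*z^2 + 40*z + 400)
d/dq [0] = 0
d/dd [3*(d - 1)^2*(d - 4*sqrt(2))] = 3*(d - 1)*(3*d - 8*sqrt(2) - 1)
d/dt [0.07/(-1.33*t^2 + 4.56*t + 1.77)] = (0.1862*t - 0.3192)/(-1.33*t^2 + 4.56*t + 1.77)^2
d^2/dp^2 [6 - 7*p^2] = -14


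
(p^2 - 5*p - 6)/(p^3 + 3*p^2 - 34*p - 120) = (p + 1)/(p^2 + 9*p + 20)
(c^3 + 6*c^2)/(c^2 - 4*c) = c*(c + 6)/(c - 4)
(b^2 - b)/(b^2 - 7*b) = (b - 1)/(b - 7)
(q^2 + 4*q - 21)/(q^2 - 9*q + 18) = (q + 7)/(q - 6)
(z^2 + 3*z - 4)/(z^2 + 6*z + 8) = (z - 1)/(z + 2)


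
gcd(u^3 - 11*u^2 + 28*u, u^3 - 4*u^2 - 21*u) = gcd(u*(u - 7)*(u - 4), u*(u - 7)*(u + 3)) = u^2 - 7*u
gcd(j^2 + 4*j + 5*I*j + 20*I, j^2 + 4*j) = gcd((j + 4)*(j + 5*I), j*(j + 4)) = j + 4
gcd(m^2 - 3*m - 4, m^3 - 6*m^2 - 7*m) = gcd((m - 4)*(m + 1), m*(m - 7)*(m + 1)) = m + 1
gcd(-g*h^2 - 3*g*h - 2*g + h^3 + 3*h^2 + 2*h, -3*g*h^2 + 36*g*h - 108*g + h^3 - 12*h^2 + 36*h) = 1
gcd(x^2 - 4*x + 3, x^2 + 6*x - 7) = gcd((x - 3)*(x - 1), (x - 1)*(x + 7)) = x - 1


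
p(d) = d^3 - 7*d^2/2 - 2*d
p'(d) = 3*d^2 - 7*d - 2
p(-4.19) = -126.63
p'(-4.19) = 80.00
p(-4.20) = -127.43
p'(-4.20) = 80.32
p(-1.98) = -17.52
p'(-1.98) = 23.62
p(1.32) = -6.44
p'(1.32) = -6.01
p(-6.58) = -423.27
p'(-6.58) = 173.95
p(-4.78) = -179.62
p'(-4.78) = 100.01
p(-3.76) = -95.12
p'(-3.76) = 66.73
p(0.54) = -1.94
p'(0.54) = -4.91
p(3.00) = -10.50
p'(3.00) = 4.00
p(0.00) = 0.00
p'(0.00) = -2.00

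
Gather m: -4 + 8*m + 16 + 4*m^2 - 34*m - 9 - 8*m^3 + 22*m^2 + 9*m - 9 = -8*m^3 + 26*m^2 - 17*m - 6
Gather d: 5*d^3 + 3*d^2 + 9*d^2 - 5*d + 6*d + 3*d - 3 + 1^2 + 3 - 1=5*d^3 + 12*d^2 + 4*d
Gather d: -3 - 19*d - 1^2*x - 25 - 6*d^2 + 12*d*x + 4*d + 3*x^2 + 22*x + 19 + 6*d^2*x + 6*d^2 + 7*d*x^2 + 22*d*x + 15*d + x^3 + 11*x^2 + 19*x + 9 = 6*d^2*x + d*(7*x^2 + 34*x) + x^3 + 14*x^2 + 40*x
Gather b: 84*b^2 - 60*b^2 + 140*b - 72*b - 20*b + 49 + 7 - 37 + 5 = 24*b^2 + 48*b + 24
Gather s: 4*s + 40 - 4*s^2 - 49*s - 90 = -4*s^2 - 45*s - 50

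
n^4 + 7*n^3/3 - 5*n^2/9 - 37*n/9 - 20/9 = (n - 4/3)*(n + 1)^2*(n + 5/3)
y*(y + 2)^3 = y^4 + 6*y^3 + 12*y^2 + 8*y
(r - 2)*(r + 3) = r^2 + r - 6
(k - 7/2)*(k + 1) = k^2 - 5*k/2 - 7/2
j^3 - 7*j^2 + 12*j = j*(j - 4)*(j - 3)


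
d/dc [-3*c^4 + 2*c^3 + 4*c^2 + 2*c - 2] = -12*c^3 + 6*c^2 + 8*c + 2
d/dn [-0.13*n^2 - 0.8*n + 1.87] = -0.26*n - 0.8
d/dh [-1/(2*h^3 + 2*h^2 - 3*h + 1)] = (6*h^2 + 4*h - 3)/(2*h^3 + 2*h^2 - 3*h + 1)^2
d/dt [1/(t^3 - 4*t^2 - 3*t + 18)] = (-3*t^2 + 8*t + 3)/(t^3 - 4*t^2 - 3*t + 18)^2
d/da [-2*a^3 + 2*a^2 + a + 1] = -6*a^2 + 4*a + 1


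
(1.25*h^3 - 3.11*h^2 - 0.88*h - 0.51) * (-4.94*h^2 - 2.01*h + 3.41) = -6.175*h^5 + 12.8509*h^4 + 14.8608*h^3 - 6.3169*h^2 - 1.9757*h - 1.7391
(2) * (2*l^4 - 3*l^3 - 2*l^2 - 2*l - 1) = 4*l^4 - 6*l^3 - 4*l^2 - 4*l - 2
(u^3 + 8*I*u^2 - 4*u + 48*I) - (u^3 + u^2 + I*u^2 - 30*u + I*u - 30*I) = -u^2 + 7*I*u^2 + 26*u - I*u + 78*I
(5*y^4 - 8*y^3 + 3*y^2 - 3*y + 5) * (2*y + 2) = 10*y^5 - 6*y^4 - 10*y^3 + 4*y + 10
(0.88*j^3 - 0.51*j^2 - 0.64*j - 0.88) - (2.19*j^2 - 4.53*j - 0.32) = 0.88*j^3 - 2.7*j^2 + 3.89*j - 0.56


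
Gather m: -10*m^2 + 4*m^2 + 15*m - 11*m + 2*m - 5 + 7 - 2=-6*m^2 + 6*m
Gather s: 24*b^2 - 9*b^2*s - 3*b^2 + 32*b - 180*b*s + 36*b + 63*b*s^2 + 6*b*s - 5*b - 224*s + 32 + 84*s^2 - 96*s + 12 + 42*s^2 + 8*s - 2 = 21*b^2 + 63*b + s^2*(63*b + 126) + s*(-9*b^2 - 174*b - 312) + 42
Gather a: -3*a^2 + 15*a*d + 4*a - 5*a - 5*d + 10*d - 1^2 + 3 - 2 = -3*a^2 + a*(15*d - 1) + 5*d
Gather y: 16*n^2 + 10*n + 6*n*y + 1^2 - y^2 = 16*n^2 + 6*n*y + 10*n - y^2 + 1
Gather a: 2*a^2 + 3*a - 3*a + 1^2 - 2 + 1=2*a^2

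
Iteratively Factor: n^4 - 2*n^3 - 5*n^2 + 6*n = (n + 2)*(n^3 - 4*n^2 + 3*n) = (n - 1)*(n + 2)*(n^2 - 3*n) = (n - 3)*(n - 1)*(n + 2)*(n)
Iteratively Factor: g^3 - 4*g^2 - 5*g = (g + 1)*(g^2 - 5*g) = (g - 5)*(g + 1)*(g)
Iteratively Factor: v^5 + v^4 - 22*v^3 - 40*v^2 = (v + 2)*(v^4 - v^3 - 20*v^2) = (v - 5)*(v + 2)*(v^3 + 4*v^2) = v*(v - 5)*(v + 2)*(v^2 + 4*v) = v*(v - 5)*(v + 2)*(v + 4)*(v)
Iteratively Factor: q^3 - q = (q)*(q^2 - 1) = q*(q + 1)*(q - 1)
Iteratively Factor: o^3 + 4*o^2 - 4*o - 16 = (o - 2)*(o^2 + 6*o + 8) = (o - 2)*(o + 4)*(o + 2)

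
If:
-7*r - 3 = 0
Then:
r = -3/7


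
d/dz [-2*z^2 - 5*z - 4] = -4*z - 5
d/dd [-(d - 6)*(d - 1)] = 7 - 2*d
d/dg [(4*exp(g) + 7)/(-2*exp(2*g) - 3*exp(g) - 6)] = (8*exp(2*g) + 28*exp(g) - 3)*exp(g)/(4*exp(4*g) + 12*exp(3*g) + 33*exp(2*g) + 36*exp(g) + 36)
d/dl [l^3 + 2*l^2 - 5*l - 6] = 3*l^2 + 4*l - 5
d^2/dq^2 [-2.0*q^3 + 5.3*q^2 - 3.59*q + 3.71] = 10.6 - 12.0*q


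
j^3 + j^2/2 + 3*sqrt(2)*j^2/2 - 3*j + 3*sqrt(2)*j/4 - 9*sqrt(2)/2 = (j - 3/2)*(j + 2)*(j + 3*sqrt(2)/2)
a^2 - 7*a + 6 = (a - 6)*(a - 1)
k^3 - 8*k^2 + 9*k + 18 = (k - 6)*(k - 3)*(k + 1)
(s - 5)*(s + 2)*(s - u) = s^3 - s^2*u - 3*s^2 + 3*s*u - 10*s + 10*u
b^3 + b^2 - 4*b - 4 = (b - 2)*(b + 1)*(b + 2)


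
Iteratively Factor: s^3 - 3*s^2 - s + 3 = (s - 3)*(s^2 - 1) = (s - 3)*(s + 1)*(s - 1)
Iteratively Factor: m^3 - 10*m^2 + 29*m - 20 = (m - 1)*(m^2 - 9*m + 20) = (m - 4)*(m - 1)*(m - 5)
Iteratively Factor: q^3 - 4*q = (q - 2)*(q^2 + 2*q) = (q - 2)*(q + 2)*(q)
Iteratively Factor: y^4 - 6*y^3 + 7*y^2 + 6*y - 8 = (y - 4)*(y^3 - 2*y^2 - y + 2) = (y - 4)*(y - 2)*(y^2 - 1) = (y - 4)*(y - 2)*(y - 1)*(y + 1)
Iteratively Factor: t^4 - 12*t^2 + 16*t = (t)*(t^3 - 12*t + 16) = t*(t + 4)*(t^2 - 4*t + 4) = t*(t - 2)*(t + 4)*(t - 2)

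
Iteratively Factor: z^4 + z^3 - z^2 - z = (z + 1)*(z^3 - z) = (z + 1)^2*(z^2 - z) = (z - 1)*(z + 1)^2*(z)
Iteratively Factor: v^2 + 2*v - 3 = (v - 1)*(v + 3)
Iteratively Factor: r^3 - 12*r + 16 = (r - 2)*(r^2 + 2*r - 8) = (r - 2)^2*(r + 4)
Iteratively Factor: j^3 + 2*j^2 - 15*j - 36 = (j + 3)*(j^2 - j - 12) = (j + 3)^2*(j - 4)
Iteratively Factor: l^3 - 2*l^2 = (l)*(l^2 - 2*l) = l^2*(l - 2)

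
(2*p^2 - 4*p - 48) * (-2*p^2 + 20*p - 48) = -4*p^4 + 48*p^3 - 80*p^2 - 768*p + 2304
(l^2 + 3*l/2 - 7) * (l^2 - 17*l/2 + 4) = l^4 - 7*l^3 - 63*l^2/4 + 131*l/2 - 28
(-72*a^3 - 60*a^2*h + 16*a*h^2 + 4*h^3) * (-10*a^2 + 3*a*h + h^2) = 720*a^5 + 384*a^4*h - 412*a^3*h^2 - 52*a^2*h^3 + 28*a*h^4 + 4*h^5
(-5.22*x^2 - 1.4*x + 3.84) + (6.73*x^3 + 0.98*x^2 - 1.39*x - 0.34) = 6.73*x^3 - 4.24*x^2 - 2.79*x + 3.5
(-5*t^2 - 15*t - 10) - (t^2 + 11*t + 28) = -6*t^2 - 26*t - 38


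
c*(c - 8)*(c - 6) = c^3 - 14*c^2 + 48*c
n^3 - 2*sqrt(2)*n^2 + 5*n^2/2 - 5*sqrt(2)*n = n*(n + 5/2)*(n - 2*sqrt(2))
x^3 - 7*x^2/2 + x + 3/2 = (x - 3)*(x - 1)*(x + 1/2)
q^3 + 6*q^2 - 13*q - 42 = (q - 3)*(q + 2)*(q + 7)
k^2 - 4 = (k - 2)*(k + 2)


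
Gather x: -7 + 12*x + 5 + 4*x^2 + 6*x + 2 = 4*x^2 + 18*x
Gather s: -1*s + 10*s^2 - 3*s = 10*s^2 - 4*s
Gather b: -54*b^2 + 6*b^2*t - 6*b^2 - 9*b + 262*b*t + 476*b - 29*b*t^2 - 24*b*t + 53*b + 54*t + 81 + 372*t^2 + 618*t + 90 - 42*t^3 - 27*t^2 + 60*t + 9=b^2*(6*t - 60) + b*(-29*t^2 + 238*t + 520) - 42*t^3 + 345*t^2 + 732*t + 180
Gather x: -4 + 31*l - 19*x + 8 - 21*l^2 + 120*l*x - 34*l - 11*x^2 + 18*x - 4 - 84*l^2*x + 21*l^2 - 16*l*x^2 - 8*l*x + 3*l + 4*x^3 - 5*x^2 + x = 4*x^3 + x^2*(-16*l - 16) + x*(-84*l^2 + 112*l)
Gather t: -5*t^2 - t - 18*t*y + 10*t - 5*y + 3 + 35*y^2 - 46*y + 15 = -5*t^2 + t*(9 - 18*y) + 35*y^2 - 51*y + 18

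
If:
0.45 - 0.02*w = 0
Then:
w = 22.50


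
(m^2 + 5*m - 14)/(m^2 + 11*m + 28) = (m - 2)/(m + 4)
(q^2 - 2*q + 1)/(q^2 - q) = (q - 1)/q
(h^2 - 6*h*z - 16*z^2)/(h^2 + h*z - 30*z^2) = (h^2 - 6*h*z - 16*z^2)/(h^2 + h*z - 30*z^2)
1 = 1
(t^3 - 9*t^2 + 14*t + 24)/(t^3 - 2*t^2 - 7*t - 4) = (t - 6)/(t + 1)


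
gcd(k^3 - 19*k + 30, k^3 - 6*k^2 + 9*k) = k - 3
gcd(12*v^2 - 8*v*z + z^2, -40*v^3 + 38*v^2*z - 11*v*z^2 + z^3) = -2*v + z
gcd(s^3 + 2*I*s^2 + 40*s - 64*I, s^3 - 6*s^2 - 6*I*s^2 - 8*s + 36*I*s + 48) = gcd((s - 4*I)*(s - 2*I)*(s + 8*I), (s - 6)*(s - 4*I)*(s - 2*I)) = s^2 - 6*I*s - 8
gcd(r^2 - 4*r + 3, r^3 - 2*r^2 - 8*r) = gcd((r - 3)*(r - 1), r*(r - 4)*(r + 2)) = 1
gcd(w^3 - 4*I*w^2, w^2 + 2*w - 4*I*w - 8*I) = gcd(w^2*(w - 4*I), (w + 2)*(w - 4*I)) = w - 4*I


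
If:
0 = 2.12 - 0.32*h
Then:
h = 6.62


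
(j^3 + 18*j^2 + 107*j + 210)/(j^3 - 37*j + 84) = (j^2 + 11*j + 30)/(j^2 - 7*j + 12)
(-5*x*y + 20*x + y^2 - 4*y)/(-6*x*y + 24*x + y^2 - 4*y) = (5*x - y)/(6*x - y)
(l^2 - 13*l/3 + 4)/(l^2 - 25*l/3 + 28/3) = (l - 3)/(l - 7)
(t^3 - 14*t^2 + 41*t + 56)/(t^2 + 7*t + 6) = (t^2 - 15*t + 56)/(t + 6)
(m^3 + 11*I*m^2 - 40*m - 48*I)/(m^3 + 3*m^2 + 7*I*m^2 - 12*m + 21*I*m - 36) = (m + 4*I)/(m + 3)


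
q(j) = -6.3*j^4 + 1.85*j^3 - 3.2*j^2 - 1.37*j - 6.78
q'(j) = -25.2*j^3 + 5.55*j^2 - 6.4*j - 1.37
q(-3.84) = -1523.28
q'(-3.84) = 1531.95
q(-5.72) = -7193.98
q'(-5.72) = 4932.99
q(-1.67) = -71.03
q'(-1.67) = 142.16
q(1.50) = -41.68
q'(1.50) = -83.53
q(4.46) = -2405.17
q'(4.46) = -2155.17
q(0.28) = -7.41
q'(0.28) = -3.28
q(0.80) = -11.56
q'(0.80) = -15.84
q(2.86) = -415.10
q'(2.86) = -563.80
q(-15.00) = -325887.48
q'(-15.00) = 86393.38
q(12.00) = -127924.02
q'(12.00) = -42824.57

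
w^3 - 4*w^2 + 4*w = w*(w - 2)^2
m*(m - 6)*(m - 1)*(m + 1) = m^4 - 6*m^3 - m^2 + 6*m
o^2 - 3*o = o*(o - 3)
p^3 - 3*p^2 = p^2*(p - 3)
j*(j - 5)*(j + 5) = j^3 - 25*j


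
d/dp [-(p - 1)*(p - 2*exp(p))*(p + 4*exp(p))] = -2*p^2*exp(p) - 3*p^2 + 16*p*exp(2*p) - 2*p*exp(p) + 2*p - 8*exp(2*p) + 2*exp(p)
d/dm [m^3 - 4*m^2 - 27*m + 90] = 3*m^2 - 8*m - 27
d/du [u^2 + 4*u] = 2*u + 4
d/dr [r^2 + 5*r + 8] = 2*r + 5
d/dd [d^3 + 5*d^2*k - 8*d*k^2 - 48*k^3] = 3*d^2 + 10*d*k - 8*k^2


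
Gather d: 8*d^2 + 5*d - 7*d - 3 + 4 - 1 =8*d^2 - 2*d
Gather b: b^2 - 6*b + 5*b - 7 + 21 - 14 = b^2 - b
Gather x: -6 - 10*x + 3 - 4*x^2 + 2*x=-4*x^2 - 8*x - 3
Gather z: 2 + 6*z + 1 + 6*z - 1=12*z + 2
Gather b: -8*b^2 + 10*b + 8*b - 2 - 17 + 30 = -8*b^2 + 18*b + 11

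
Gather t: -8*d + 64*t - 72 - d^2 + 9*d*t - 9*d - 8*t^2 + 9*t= -d^2 - 17*d - 8*t^2 + t*(9*d + 73) - 72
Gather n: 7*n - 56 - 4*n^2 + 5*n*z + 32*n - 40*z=-4*n^2 + n*(5*z + 39) - 40*z - 56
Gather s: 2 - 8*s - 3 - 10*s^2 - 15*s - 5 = -10*s^2 - 23*s - 6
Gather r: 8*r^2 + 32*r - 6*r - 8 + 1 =8*r^2 + 26*r - 7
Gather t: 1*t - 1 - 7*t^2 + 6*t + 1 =-7*t^2 + 7*t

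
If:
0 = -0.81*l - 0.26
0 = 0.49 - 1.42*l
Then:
No Solution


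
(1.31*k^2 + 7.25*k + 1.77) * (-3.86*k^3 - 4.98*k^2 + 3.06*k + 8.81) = -5.0566*k^5 - 34.5088*k^4 - 38.9286*k^3 + 24.9115*k^2 + 69.2887*k + 15.5937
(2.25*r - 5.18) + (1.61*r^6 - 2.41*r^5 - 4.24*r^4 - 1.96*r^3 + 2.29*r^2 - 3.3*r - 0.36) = 1.61*r^6 - 2.41*r^5 - 4.24*r^4 - 1.96*r^3 + 2.29*r^2 - 1.05*r - 5.54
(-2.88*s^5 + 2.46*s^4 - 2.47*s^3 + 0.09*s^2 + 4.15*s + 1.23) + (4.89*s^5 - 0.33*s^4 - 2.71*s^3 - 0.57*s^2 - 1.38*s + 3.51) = 2.01*s^5 + 2.13*s^4 - 5.18*s^3 - 0.48*s^2 + 2.77*s + 4.74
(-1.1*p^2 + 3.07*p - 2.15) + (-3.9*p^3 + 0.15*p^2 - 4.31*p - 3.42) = -3.9*p^3 - 0.95*p^2 - 1.24*p - 5.57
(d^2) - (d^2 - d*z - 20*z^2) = d*z + 20*z^2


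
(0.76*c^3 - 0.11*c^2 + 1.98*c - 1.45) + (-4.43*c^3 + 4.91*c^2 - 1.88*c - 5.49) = -3.67*c^3 + 4.8*c^2 + 0.1*c - 6.94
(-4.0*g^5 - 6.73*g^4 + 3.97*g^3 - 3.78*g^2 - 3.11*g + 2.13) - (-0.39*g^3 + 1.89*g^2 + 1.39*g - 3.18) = -4.0*g^5 - 6.73*g^4 + 4.36*g^3 - 5.67*g^2 - 4.5*g + 5.31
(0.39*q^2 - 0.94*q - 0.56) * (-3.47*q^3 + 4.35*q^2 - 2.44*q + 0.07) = -1.3533*q^5 + 4.9583*q^4 - 3.0974*q^3 - 0.1151*q^2 + 1.3006*q - 0.0392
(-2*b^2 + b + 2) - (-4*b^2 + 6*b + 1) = 2*b^2 - 5*b + 1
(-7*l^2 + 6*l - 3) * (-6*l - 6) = 42*l^3 + 6*l^2 - 18*l + 18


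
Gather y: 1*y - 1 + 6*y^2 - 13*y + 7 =6*y^2 - 12*y + 6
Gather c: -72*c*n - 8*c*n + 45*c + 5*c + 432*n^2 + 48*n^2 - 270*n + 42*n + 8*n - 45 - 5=c*(50 - 80*n) + 480*n^2 - 220*n - 50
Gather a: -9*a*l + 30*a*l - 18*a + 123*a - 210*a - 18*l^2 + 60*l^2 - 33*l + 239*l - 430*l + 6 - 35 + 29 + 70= a*(21*l - 105) + 42*l^2 - 224*l + 70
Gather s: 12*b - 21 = 12*b - 21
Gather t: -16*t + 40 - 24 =16 - 16*t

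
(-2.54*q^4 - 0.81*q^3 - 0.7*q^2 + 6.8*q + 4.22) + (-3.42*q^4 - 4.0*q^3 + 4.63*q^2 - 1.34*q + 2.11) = -5.96*q^4 - 4.81*q^3 + 3.93*q^2 + 5.46*q + 6.33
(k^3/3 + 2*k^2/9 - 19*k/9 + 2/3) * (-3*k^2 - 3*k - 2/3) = -k^5 - 5*k^4/3 + 49*k^3/9 + 113*k^2/27 - 16*k/27 - 4/9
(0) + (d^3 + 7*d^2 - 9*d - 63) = d^3 + 7*d^2 - 9*d - 63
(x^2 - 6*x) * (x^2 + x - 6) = x^4 - 5*x^3 - 12*x^2 + 36*x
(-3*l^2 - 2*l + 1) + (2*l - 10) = -3*l^2 - 9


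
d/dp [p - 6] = 1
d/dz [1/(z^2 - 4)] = -2*z/(z^2 - 4)^2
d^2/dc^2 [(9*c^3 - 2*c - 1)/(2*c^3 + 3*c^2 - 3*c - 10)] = 6*(-18*c^6 + 46*c^5 + 340*c^4 + 91*c^3 + 187*c^2 + 829*c + 7)/(8*c^9 + 36*c^8 + 18*c^7 - 201*c^6 - 387*c^5 + 171*c^4 + 1113*c^3 + 630*c^2 - 900*c - 1000)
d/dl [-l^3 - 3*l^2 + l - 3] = -3*l^2 - 6*l + 1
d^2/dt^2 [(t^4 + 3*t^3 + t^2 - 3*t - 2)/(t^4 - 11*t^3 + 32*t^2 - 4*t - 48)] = 2*(14*t^6 - 135*t^5 + 48*t^4 + 3180*t^3 - 11208*t^2 + 11520*t - 224)/(t^9 - 36*t^8 + 564*t^7 - 5040*t^6 + 28272*t^5 - 103104*t^4 + 244160*t^3 - 361728*t^2 + 304128*t - 110592)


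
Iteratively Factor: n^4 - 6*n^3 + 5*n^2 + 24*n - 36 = (n - 2)*(n^3 - 4*n^2 - 3*n + 18) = (n - 3)*(n - 2)*(n^2 - n - 6) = (n - 3)*(n - 2)*(n + 2)*(n - 3)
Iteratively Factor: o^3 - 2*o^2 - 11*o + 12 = (o - 4)*(o^2 + 2*o - 3) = (o - 4)*(o + 3)*(o - 1)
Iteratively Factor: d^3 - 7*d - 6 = (d + 1)*(d^2 - d - 6) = (d - 3)*(d + 1)*(d + 2)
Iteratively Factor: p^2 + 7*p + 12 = (p + 4)*(p + 3)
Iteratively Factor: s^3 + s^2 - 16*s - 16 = (s + 4)*(s^2 - 3*s - 4) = (s - 4)*(s + 4)*(s + 1)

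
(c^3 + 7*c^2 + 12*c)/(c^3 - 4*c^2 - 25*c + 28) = c*(c + 3)/(c^2 - 8*c + 7)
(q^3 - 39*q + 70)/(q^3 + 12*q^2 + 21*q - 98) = (q - 5)/(q + 7)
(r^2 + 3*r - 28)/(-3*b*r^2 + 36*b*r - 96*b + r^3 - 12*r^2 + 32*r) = (r + 7)/(-3*b*r + 24*b + r^2 - 8*r)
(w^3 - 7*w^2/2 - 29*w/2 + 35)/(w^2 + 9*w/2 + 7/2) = (w^2 - 7*w + 10)/(w + 1)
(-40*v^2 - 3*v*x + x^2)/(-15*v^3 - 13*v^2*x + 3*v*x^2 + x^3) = (-8*v + x)/(-3*v^2 - 2*v*x + x^2)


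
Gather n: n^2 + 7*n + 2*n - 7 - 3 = n^2 + 9*n - 10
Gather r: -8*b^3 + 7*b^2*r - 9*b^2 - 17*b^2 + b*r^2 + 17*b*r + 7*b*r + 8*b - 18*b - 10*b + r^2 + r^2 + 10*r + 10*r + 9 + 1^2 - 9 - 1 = -8*b^3 - 26*b^2 - 20*b + r^2*(b + 2) + r*(7*b^2 + 24*b + 20)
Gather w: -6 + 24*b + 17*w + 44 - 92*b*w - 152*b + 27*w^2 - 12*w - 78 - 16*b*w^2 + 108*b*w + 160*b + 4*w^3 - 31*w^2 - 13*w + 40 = 32*b + 4*w^3 + w^2*(-16*b - 4) + w*(16*b - 8)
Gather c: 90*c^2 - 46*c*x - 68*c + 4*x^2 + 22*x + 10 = 90*c^2 + c*(-46*x - 68) + 4*x^2 + 22*x + 10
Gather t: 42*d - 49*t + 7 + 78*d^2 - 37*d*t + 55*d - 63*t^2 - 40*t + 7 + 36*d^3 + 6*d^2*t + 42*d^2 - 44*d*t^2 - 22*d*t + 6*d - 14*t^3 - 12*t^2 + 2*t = 36*d^3 + 120*d^2 + 103*d - 14*t^3 + t^2*(-44*d - 75) + t*(6*d^2 - 59*d - 87) + 14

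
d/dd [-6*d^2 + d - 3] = 1 - 12*d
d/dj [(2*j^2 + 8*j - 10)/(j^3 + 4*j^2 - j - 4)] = 2*(-j^2 - 10*j - 21)/(j^4 + 10*j^3 + 33*j^2 + 40*j + 16)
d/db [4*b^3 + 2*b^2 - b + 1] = 12*b^2 + 4*b - 1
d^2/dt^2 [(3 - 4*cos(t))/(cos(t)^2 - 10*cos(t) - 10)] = 2*(-18*sin(t)^4*cos(t) - 14*sin(t)^4 - 373*sin(t)^2 - 1039*cos(t)/4 - 177*cos(3*t)/4 + cos(5*t) - 343)/(sin(t)^2 + 10*cos(t) + 9)^3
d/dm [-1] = 0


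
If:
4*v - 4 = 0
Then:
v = 1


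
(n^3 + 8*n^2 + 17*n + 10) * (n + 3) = n^4 + 11*n^3 + 41*n^2 + 61*n + 30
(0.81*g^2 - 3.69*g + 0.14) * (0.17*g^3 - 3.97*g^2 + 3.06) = 0.1377*g^5 - 3.843*g^4 + 14.6731*g^3 + 1.9228*g^2 - 11.2914*g + 0.4284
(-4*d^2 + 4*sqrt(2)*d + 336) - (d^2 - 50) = -5*d^2 + 4*sqrt(2)*d + 386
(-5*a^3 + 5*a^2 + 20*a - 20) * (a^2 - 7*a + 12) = -5*a^5 + 40*a^4 - 75*a^3 - 100*a^2 + 380*a - 240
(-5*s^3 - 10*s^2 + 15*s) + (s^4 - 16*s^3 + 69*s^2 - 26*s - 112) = s^4 - 21*s^3 + 59*s^2 - 11*s - 112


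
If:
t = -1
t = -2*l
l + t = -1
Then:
No Solution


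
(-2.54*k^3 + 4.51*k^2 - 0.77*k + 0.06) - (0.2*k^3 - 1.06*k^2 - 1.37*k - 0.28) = -2.74*k^3 + 5.57*k^2 + 0.6*k + 0.34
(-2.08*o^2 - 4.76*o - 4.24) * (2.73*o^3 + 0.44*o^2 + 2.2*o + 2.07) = -5.6784*o^5 - 13.91*o^4 - 18.2456*o^3 - 16.6432*o^2 - 19.1812*o - 8.7768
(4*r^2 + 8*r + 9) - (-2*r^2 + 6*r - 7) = 6*r^2 + 2*r + 16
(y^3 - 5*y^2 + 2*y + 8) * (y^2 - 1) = y^5 - 5*y^4 + y^3 + 13*y^2 - 2*y - 8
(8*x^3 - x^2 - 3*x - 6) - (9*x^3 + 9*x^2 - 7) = -x^3 - 10*x^2 - 3*x + 1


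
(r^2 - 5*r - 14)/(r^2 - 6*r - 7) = (r + 2)/(r + 1)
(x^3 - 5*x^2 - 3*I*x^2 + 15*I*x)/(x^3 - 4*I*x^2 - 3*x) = (x - 5)/(x - I)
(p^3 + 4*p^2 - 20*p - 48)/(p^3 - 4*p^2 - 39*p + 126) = (p^2 - 2*p - 8)/(p^2 - 10*p + 21)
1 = 1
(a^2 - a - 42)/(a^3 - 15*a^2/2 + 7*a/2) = 2*(a + 6)/(a*(2*a - 1))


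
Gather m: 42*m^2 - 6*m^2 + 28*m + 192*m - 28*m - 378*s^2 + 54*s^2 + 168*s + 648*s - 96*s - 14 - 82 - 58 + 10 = 36*m^2 + 192*m - 324*s^2 + 720*s - 144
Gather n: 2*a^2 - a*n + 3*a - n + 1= 2*a^2 + 3*a + n*(-a - 1) + 1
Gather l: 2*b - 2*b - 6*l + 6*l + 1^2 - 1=0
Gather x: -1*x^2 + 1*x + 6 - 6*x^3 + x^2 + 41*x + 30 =-6*x^3 + 42*x + 36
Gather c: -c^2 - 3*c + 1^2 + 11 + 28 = -c^2 - 3*c + 40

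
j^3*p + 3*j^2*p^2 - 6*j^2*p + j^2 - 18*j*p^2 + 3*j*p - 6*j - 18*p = (j - 6)*(j + 3*p)*(j*p + 1)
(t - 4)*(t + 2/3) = t^2 - 10*t/3 - 8/3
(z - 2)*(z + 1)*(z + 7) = z^3 + 6*z^2 - 9*z - 14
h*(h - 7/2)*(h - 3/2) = h^3 - 5*h^2 + 21*h/4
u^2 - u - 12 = (u - 4)*(u + 3)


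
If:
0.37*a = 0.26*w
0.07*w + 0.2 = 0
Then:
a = -2.01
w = -2.86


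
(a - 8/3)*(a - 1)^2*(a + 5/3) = a^4 - 3*a^3 - 13*a^2/9 + 71*a/9 - 40/9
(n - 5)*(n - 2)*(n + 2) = n^3 - 5*n^2 - 4*n + 20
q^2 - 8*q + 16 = (q - 4)^2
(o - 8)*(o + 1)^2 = o^3 - 6*o^2 - 15*o - 8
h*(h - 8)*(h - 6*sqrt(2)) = h^3 - 6*sqrt(2)*h^2 - 8*h^2 + 48*sqrt(2)*h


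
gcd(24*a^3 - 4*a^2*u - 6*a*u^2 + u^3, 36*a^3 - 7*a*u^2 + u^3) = -12*a^2 - 4*a*u + u^2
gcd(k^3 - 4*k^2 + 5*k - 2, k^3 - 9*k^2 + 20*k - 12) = k^2 - 3*k + 2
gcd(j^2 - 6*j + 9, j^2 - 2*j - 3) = j - 3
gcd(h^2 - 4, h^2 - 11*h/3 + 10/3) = h - 2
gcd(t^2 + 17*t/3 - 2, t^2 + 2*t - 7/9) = t - 1/3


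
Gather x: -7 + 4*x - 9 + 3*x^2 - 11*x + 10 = 3*x^2 - 7*x - 6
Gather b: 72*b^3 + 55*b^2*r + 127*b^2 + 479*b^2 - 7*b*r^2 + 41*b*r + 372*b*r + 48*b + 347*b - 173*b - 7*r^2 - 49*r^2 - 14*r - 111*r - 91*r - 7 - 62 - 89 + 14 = 72*b^3 + b^2*(55*r + 606) + b*(-7*r^2 + 413*r + 222) - 56*r^2 - 216*r - 144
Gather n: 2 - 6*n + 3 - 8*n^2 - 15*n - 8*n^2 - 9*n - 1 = -16*n^2 - 30*n + 4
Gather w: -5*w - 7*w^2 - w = -7*w^2 - 6*w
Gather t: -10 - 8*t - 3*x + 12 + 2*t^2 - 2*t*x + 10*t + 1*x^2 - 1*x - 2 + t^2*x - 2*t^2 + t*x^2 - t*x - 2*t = t^2*x + t*(x^2 - 3*x) + x^2 - 4*x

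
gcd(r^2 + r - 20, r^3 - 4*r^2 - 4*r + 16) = r - 4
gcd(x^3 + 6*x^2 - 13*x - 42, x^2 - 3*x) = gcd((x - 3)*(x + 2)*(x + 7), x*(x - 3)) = x - 3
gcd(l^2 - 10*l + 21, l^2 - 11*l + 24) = l - 3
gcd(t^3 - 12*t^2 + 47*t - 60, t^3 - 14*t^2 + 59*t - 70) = t - 5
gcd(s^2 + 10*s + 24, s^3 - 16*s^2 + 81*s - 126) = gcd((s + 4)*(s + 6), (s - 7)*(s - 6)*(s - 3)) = 1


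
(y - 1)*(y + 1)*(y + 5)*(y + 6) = y^4 + 11*y^3 + 29*y^2 - 11*y - 30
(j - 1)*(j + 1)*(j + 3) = j^3 + 3*j^2 - j - 3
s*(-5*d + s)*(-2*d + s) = 10*d^2*s - 7*d*s^2 + s^3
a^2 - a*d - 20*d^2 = (a - 5*d)*(a + 4*d)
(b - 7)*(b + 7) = b^2 - 49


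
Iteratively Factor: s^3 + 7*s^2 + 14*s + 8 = (s + 1)*(s^2 + 6*s + 8) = (s + 1)*(s + 2)*(s + 4)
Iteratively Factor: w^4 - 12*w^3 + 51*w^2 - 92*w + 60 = (w - 5)*(w^3 - 7*w^2 + 16*w - 12) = (w - 5)*(w - 2)*(w^2 - 5*w + 6) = (w - 5)*(w - 2)^2*(w - 3)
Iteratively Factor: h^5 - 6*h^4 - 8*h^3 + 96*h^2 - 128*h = (h - 4)*(h^4 - 2*h^3 - 16*h^2 + 32*h) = (h - 4)*(h - 2)*(h^3 - 16*h) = h*(h - 4)*(h - 2)*(h^2 - 16) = h*(h - 4)*(h - 2)*(h + 4)*(h - 4)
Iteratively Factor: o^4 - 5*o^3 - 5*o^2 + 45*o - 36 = (o + 3)*(o^3 - 8*o^2 + 19*o - 12) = (o - 3)*(o + 3)*(o^2 - 5*o + 4) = (o - 4)*(o - 3)*(o + 3)*(o - 1)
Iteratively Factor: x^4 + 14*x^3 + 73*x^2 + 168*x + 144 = (x + 3)*(x^3 + 11*x^2 + 40*x + 48) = (x + 3)*(x + 4)*(x^2 + 7*x + 12) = (x + 3)^2*(x + 4)*(x + 4)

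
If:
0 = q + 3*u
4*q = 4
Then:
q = 1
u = -1/3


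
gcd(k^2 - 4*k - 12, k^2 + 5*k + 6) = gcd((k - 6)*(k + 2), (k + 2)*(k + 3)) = k + 2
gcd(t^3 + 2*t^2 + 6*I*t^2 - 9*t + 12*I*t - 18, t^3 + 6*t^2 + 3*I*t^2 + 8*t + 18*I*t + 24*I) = t^2 + t*(2 + 3*I) + 6*I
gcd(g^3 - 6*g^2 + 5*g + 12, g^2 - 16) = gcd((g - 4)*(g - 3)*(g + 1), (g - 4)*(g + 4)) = g - 4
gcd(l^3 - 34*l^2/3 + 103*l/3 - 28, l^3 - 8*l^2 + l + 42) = l^2 - 10*l + 21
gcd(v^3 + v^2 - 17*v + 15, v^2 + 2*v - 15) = v^2 + 2*v - 15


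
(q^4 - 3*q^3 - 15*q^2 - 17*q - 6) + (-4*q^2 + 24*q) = q^4 - 3*q^3 - 19*q^2 + 7*q - 6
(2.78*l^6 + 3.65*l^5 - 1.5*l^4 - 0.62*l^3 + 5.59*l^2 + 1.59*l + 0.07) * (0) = 0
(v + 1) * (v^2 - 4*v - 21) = v^3 - 3*v^2 - 25*v - 21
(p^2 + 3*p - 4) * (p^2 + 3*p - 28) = p^4 + 6*p^3 - 23*p^2 - 96*p + 112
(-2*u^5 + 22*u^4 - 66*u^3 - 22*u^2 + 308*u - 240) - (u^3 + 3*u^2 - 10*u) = -2*u^5 + 22*u^4 - 67*u^3 - 25*u^2 + 318*u - 240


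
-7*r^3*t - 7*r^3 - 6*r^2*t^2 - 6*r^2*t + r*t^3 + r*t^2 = (-7*r + t)*(r + t)*(r*t + r)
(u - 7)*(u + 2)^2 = u^3 - 3*u^2 - 24*u - 28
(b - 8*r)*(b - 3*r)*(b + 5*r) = b^3 - 6*b^2*r - 31*b*r^2 + 120*r^3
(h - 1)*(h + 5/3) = h^2 + 2*h/3 - 5/3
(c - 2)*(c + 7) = c^2 + 5*c - 14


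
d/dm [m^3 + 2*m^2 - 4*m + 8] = 3*m^2 + 4*m - 4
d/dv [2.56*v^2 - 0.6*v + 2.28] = 5.12*v - 0.6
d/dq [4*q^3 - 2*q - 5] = 12*q^2 - 2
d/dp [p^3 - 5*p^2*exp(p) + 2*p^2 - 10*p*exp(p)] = -5*p^2*exp(p) + 3*p^2 - 20*p*exp(p) + 4*p - 10*exp(p)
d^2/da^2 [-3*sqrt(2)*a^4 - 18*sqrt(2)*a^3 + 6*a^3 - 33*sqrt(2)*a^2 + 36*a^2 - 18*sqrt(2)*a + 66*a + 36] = -36*sqrt(2)*a^2 - 108*sqrt(2)*a + 36*a - 66*sqrt(2) + 72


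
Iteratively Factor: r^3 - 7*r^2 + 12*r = (r)*(r^2 - 7*r + 12) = r*(r - 3)*(r - 4)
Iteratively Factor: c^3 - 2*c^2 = (c)*(c^2 - 2*c) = c*(c - 2)*(c)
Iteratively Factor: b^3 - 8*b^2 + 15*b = (b - 3)*(b^2 - 5*b) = (b - 5)*(b - 3)*(b)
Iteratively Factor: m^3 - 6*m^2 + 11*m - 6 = (m - 1)*(m^2 - 5*m + 6) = (m - 3)*(m - 1)*(m - 2)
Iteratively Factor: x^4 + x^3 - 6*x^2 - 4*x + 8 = (x + 2)*(x^3 - x^2 - 4*x + 4) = (x - 2)*(x + 2)*(x^2 + x - 2) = (x - 2)*(x - 1)*(x + 2)*(x + 2)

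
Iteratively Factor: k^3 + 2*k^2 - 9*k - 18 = (k - 3)*(k^2 + 5*k + 6) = (k - 3)*(k + 2)*(k + 3)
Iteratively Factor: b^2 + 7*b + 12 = (b + 4)*(b + 3)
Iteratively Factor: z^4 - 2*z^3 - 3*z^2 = (z)*(z^3 - 2*z^2 - 3*z) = z*(z - 3)*(z^2 + z) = z*(z - 3)*(z + 1)*(z)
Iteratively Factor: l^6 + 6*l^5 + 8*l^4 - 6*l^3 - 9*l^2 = (l)*(l^5 + 6*l^4 + 8*l^3 - 6*l^2 - 9*l) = l*(l + 3)*(l^4 + 3*l^3 - l^2 - 3*l) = l^2*(l + 3)*(l^3 + 3*l^2 - l - 3) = l^2*(l + 1)*(l + 3)*(l^2 + 2*l - 3) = l^2*(l - 1)*(l + 1)*(l + 3)*(l + 3)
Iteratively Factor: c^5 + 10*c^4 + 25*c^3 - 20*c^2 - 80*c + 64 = (c - 1)*(c^4 + 11*c^3 + 36*c^2 + 16*c - 64) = (c - 1)*(c + 4)*(c^3 + 7*c^2 + 8*c - 16) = (c - 1)*(c + 4)^2*(c^2 + 3*c - 4) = (c - 1)^2*(c + 4)^2*(c + 4)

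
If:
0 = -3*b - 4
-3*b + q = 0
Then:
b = -4/3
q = -4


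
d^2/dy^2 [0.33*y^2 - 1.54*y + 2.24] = 0.660000000000000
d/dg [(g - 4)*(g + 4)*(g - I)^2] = 4*g^3 - 6*I*g^2 - 34*g + 32*I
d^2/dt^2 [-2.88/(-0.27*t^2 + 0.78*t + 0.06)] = (0.419904*t^2 - 1.213056*t - 2.88*(0.54*t - 0.78)*(1.08*t - 1.56) - 0.093312)/(-0.27*t^2 + 0.78*t + 0.06)^3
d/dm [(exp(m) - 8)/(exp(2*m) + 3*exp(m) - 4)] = (-exp(2*m) + 16*exp(m) + 20)*exp(m)/(exp(4*m) + 6*exp(3*m) + exp(2*m) - 24*exp(m) + 16)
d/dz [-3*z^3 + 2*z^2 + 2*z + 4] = -9*z^2 + 4*z + 2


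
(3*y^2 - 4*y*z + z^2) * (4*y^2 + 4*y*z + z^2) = 12*y^4 - 4*y^3*z - 9*y^2*z^2 + z^4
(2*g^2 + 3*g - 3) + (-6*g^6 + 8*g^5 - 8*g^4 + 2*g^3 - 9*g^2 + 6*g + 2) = -6*g^6 + 8*g^5 - 8*g^4 + 2*g^3 - 7*g^2 + 9*g - 1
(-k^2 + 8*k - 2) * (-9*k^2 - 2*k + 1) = 9*k^4 - 70*k^3 + k^2 + 12*k - 2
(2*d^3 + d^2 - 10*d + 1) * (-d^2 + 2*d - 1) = -2*d^5 + 3*d^4 + 10*d^3 - 22*d^2 + 12*d - 1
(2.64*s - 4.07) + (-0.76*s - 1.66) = 1.88*s - 5.73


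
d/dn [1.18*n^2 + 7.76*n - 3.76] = 2.36*n + 7.76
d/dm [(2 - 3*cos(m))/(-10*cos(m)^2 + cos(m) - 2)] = (-30*sin(m)^2 - 40*cos(m) + 26)*sin(m)/(10*sin(m)^2 + cos(m) - 12)^2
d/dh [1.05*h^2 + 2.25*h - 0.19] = 2.1*h + 2.25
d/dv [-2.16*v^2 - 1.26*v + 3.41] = -4.32*v - 1.26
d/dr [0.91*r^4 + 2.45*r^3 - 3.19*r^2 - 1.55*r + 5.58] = 3.64*r^3 + 7.35*r^2 - 6.38*r - 1.55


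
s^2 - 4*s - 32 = (s - 8)*(s + 4)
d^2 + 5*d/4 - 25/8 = (d - 5/4)*(d + 5/2)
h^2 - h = h*(h - 1)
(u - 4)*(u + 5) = u^2 + u - 20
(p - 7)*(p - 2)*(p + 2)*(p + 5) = p^4 - 2*p^3 - 39*p^2 + 8*p + 140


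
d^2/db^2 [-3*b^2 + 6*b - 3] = -6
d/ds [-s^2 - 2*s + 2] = -2*s - 2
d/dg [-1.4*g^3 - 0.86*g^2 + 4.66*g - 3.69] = -4.2*g^2 - 1.72*g + 4.66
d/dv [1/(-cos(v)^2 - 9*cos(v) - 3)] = -(2*cos(v) + 9)*sin(v)/(cos(v)^2 + 9*cos(v) + 3)^2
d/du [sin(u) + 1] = cos(u)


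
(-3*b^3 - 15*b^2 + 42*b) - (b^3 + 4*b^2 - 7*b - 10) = -4*b^3 - 19*b^2 + 49*b + 10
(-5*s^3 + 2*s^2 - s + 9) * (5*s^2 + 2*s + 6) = -25*s^5 - 31*s^3 + 55*s^2 + 12*s + 54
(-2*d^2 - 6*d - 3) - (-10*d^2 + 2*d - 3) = 8*d^2 - 8*d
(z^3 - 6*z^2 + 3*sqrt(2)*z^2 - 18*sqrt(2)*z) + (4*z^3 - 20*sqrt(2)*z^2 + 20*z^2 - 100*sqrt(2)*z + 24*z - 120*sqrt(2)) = 5*z^3 - 17*sqrt(2)*z^2 + 14*z^2 - 118*sqrt(2)*z + 24*z - 120*sqrt(2)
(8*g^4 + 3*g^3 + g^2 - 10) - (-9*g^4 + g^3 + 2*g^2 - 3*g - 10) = 17*g^4 + 2*g^3 - g^2 + 3*g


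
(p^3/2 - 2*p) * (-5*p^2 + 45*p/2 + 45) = -5*p^5/2 + 45*p^4/4 + 65*p^3/2 - 45*p^2 - 90*p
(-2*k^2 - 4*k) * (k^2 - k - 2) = -2*k^4 - 2*k^3 + 8*k^2 + 8*k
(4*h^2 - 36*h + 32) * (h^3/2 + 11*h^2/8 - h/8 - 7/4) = 2*h^5 - 25*h^4/2 - 34*h^3 + 83*h^2/2 + 59*h - 56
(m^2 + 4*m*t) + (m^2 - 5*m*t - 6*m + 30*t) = 2*m^2 - m*t - 6*m + 30*t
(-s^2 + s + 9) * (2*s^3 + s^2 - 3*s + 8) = -2*s^5 + s^4 + 22*s^3 - 2*s^2 - 19*s + 72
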